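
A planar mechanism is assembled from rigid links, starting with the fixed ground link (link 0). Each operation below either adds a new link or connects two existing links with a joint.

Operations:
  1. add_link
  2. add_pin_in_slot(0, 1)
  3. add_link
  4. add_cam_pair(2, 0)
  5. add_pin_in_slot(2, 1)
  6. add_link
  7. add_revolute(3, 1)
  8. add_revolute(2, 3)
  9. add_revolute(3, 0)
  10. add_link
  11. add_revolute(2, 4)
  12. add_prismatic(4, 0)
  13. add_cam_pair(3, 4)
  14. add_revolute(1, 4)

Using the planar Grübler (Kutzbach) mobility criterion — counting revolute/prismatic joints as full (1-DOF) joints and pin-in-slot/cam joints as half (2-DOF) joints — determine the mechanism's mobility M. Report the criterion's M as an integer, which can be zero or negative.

M = -4

link 0 = ground. State L|J1|J2 = 1|0|0
+link1  2|0|0
PS(0,1) f=2→J2  2|0|1
+link2  3|0|1
C(2,0) f=2→J2  3|0|2
PS(2,1) f=2→J2  3|0|3
+link3  4|0|3
R(3,1) f=1→J1  4|1|3
R(2,3) f=1→J1  4|2|3
R(3,0) f=1→J1  4|3|3
+link4  5|3|3
R(2,4) f=1→J1  5|4|3
P(4,0) f=1→J1  5|5|3
C(3,4) f=2→J2  5|5|4
R(1,4) f=1→J1  5|6|4
M = 3(5−1)−2·6−4 = 12−12−4 = -4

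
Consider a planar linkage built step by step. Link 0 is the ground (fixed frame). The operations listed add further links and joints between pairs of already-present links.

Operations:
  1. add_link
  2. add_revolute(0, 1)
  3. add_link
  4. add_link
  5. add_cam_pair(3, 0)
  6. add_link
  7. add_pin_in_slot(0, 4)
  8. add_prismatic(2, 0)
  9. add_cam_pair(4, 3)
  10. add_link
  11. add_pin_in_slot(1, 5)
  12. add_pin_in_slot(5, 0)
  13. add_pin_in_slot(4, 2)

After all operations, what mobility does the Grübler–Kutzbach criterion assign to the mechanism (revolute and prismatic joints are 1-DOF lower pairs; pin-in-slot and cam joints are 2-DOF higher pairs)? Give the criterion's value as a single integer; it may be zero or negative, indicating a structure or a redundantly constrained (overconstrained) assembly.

M = 5

[1;0;0] (link 0 is ground)
L+ [2;0;0]
R(0,1)∈J1 [2;1;0]
L+ [3;1;0]
L+ [4;1;0]
C(3,0)∈J2 [4;1;1]
L+ [5;1;1]
PS(0,4)∈J2 [5;1;2]
P(2,0)∈J1 [5;2;2]
C(4,3)∈J2 [5;2;3]
L+ [6;2;3]
PS(1,5)∈J2 [6;2;4]
PS(5,0)∈J2 [6;2;5]
PS(4,2)∈J2 [6;2;6]
mobility = 15 − 4 − 6 = 5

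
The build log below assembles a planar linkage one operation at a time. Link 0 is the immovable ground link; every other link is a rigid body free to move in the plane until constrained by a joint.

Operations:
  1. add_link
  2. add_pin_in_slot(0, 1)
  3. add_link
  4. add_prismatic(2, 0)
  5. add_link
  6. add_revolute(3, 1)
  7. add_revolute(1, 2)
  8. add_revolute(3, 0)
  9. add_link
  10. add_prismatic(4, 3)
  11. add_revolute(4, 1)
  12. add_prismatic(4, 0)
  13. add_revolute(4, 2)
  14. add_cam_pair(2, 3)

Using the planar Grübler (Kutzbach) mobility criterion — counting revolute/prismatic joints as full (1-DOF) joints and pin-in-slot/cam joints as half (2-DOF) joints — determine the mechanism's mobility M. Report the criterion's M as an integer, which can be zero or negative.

L=1 J1=0 J2=0
add link → L=2 J1=0 J2=0
PS@0,1 dof=2 J2 → L=2 J1=0 J2=1
add link → L=3 J1=0 J2=1
P@2,0 dof=1 J1 → L=3 J1=1 J2=1
add link → L=4 J1=1 J2=1
R@3,1 dof=1 J1 → L=4 J1=2 J2=1
R@1,2 dof=1 J1 → L=4 J1=3 J2=1
R@3,0 dof=1 J1 → L=4 J1=4 J2=1
add link → L=5 J1=4 J2=1
P@4,3 dof=1 J1 → L=5 J1=5 J2=1
R@4,1 dof=1 J1 → L=5 J1=6 J2=1
P@4,0 dof=1 J1 → L=5 J1=7 J2=1
R@4,2 dof=1 J1 → L=5 J1=8 J2=1
C@2,3 dof=2 J2 → L=5 J1=8 J2=2
M=3(L−1)−2J1−J2=3·4−2·8−2=-6

M = -6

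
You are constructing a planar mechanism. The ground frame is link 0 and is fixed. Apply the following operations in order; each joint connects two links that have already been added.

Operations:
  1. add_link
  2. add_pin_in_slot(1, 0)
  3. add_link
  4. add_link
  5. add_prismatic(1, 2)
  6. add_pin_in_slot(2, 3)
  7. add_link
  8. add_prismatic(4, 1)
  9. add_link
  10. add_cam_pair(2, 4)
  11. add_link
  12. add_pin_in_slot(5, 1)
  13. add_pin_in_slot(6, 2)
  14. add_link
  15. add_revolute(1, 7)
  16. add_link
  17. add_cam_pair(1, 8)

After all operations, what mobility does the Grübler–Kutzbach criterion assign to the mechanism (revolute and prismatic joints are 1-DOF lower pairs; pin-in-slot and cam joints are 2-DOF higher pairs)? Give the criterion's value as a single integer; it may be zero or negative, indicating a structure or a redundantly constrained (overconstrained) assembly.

M = 12

(L,J1,J2)=(1,0,0); link0 fixed
link1: (2,0,0)
PS 1-0 [J2]: (2,0,1)
link2: (3,0,1)
link3: (4,0,1)
P 1-2 [J1]: (4,1,1)
PS 2-3 [J2]: (4,1,2)
link4: (5,1,2)
P 4-1 [J1]: (5,2,2)
link5: (6,2,2)
C 2-4 [J2]: (6,2,3)
link6: (7,2,3)
PS 5-1 [J2]: (7,2,4)
PS 6-2 [J2]: (7,2,5)
link7: (8,2,5)
R 1-7 [J1]: (8,3,5)
link8: (9,3,5)
C 1-8 [J2]: (9,3,6)
Grübler: 3·8 − 2·3 − 6 = 12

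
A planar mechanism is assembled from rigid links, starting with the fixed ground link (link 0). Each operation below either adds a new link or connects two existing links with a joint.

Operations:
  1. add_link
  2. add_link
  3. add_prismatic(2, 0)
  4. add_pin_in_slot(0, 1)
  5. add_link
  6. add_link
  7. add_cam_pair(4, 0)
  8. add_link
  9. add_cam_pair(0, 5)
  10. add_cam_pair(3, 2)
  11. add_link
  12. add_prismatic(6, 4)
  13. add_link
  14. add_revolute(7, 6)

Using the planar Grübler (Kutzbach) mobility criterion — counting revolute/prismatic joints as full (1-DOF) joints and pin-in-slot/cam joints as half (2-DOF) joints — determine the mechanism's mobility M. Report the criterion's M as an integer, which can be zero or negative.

(L,J1,J2)=(1,0,0); link0 fixed
link1: (2,0,0)
link2: (3,0,0)
P 2-0 [J1]: (3,1,0)
PS 0-1 [J2]: (3,1,1)
link3: (4,1,1)
link4: (5,1,1)
C 4-0 [J2]: (5,1,2)
link5: (6,1,2)
C 0-5 [J2]: (6,1,3)
C 3-2 [J2]: (6,1,4)
link6: (7,1,4)
P 6-4 [J1]: (7,2,4)
link7: (8,2,4)
R 7-6 [J1]: (8,3,4)
Grübler: 3·7 − 2·3 − 4 = 11

M = 11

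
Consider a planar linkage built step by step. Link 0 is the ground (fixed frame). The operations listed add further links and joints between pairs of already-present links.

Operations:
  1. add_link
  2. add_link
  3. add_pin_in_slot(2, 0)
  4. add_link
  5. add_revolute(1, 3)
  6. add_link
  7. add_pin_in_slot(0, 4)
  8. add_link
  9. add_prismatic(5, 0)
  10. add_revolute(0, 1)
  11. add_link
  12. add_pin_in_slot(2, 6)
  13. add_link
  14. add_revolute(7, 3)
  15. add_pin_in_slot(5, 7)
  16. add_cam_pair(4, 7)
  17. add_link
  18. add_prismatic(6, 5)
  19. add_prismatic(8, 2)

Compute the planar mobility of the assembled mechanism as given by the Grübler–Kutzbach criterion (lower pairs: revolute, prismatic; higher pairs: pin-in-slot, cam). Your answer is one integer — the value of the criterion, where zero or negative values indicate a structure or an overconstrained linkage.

L=1 J1=0 J2=0
add link → L=2 J1=0 J2=0
add link → L=3 J1=0 J2=0
PS@2,0 dof=2 J2 → L=3 J1=0 J2=1
add link → L=4 J1=0 J2=1
R@1,3 dof=1 J1 → L=4 J1=1 J2=1
add link → L=5 J1=1 J2=1
PS@0,4 dof=2 J2 → L=5 J1=1 J2=2
add link → L=6 J1=1 J2=2
P@5,0 dof=1 J1 → L=6 J1=2 J2=2
R@0,1 dof=1 J1 → L=6 J1=3 J2=2
add link → L=7 J1=3 J2=2
PS@2,6 dof=2 J2 → L=7 J1=3 J2=3
add link → L=8 J1=3 J2=3
R@7,3 dof=1 J1 → L=8 J1=4 J2=3
PS@5,7 dof=2 J2 → L=8 J1=4 J2=4
C@4,7 dof=2 J2 → L=8 J1=4 J2=5
add link → L=9 J1=4 J2=5
P@6,5 dof=1 J1 → L=9 J1=5 J2=5
P@8,2 dof=1 J1 → L=9 J1=6 J2=5
M=3(L−1)−2J1−J2=3·8−2·6−5=7

M = 7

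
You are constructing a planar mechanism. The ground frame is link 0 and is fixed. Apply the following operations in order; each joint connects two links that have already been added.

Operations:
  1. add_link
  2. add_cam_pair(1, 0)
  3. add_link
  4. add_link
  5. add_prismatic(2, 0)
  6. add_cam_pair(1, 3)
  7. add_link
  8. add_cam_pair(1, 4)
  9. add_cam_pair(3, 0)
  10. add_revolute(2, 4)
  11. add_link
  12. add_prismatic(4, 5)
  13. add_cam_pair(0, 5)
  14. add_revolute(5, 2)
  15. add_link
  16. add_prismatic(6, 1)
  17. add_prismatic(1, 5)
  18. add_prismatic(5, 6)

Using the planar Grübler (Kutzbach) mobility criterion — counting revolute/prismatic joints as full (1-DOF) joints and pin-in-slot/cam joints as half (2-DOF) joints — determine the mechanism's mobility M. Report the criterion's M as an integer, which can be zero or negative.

M = -1

L=1 J1=0 J2=0
add link → L=2 J1=0 J2=0
C@1,0 dof=2 J2 → L=2 J1=0 J2=1
add link → L=3 J1=0 J2=1
add link → L=4 J1=0 J2=1
P@2,0 dof=1 J1 → L=4 J1=1 J2=1
C@1,3 dof=2 J2 → L=4 J1=1 J2=2
add link → L=5 J1=1 J2=2
C@1,4 dof=2 J2 → L=5 J1=1 J2=3
C@3,0 dof=2 J2 → L=5 J1=1 J2=4
R@2,4 dof=1 J1 → L=5 J1=2 J2=4
add link → L=6 J1=2 J2=4
P@4,5 dof=1 J1 → L=6 J1=3 J2=4
C@0,5 dof=2 J2 → L=6 J1=3 J2=5
R@5,2 dof=1 J1 → L=6 J1=4 J2=5
add link → L=7 J1=4 J2=5
P@6,1 dof=1 J1 → L=7 J1=5 J2=5
P@1,5 dof=1 J1 → L=7 J1=6 J2=5
P@5,6 dof=1 J1 → L=7 J1=7 J2=5
M=3(L−1)−2J1−J2=3·6−2·7−5=-1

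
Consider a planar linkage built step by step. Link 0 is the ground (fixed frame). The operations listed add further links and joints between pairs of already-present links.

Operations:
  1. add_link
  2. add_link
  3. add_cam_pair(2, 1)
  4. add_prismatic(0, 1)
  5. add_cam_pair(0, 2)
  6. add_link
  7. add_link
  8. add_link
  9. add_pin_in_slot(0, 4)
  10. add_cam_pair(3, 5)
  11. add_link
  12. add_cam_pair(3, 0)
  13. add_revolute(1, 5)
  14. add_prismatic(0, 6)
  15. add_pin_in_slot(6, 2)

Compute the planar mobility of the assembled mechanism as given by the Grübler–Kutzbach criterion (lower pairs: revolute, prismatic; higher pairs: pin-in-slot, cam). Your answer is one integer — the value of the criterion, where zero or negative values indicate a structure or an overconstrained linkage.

M = 6

[1;0;0] (link 0 is ground)
L+ [2;0;0]
L+ [3;0;0]
C(2,1)∈J2 [3;0;1]
P(0,1)∈J1 [3;1;1]
C(0,2)∈J2 [3;1;2]
L+ [4;1;2]
L+ [5;1;2]
L+ [6;1;2]
PS(0,4)∈J2 [6;1;3]
C(3,5)∈J2 [6;1;4]
L+ [7;1;4]
C(3,0)∈J2 [7;1;5]
R(1,5)∈J1 [7;2;5]
P(0,6)∈J1 [7;3;5]
PS(6,2)∈J2 [7;3;6]
mobility = 18 − 6 − 6 = 6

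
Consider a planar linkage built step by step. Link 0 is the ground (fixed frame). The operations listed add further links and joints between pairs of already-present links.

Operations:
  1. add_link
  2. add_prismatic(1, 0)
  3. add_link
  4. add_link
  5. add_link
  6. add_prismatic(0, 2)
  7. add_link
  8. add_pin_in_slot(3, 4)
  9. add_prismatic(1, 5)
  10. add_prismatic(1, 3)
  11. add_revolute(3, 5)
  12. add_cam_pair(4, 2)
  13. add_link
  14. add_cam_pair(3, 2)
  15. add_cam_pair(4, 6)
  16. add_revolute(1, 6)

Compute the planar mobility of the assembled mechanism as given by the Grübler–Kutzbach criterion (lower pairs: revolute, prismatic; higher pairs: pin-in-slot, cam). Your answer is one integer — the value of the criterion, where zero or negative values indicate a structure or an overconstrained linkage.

link 0 = ground. State L|J1|J2 = 1|0|0
+link1  2|0|0
P(1,0) f=1→J1  2|1|0
+link2  3|1|0
+link3  4|1|0
+link4  5|1|0
P(0,2) f=1→J1  5|2|0
+link5  6|2|0
PS(3,4) f=2→J2  6|2|1
P(1,5) f=1→J1  6|3|1
P(1,3) f=1→J1  6|4|1
R(3,5) f=1→J1  6|5|1
C(4,2) f=2→J2  6|5|2
+link6  7|5|2
C(3,2) f=2→J2  7|5|3
C(4,6) f=2→J2  7|5|4
R(1,6) f=1→J1  7|6|4
M = 3(7−1)−2·6−4 = 18−12−4 = 2

M = 2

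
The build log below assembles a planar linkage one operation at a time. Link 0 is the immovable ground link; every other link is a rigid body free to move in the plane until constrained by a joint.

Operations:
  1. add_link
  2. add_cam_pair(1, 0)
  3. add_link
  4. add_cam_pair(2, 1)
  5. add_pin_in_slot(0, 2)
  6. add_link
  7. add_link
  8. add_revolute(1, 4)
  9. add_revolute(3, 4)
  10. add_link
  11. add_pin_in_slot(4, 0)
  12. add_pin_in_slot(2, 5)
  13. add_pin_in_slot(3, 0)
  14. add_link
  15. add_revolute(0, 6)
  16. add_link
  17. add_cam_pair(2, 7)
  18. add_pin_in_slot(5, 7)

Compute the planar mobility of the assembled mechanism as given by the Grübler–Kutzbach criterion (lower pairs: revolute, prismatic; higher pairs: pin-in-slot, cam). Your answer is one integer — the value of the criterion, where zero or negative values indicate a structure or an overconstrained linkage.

ground; <1,0,0>
#1 <2,0,0>
C:1↔0 J2 <2,0,1>
#2 <3,0,1>
C:2↔1 J2 <3,0,2>
PS:0↔2 J2 <3,0,3>
#3 <4,0,3>
#4 <5,0,3>
R:1↔4 J1 <5,1,3>
R:3↔4 J1 <5,2,3>
#5 <6,2,3>
PS:4↔0 J2 <6,2,4>
PS:2↔5 J2 <6,2,5>
PS:3↔0 J2 <6,2,6>
#6 <7,2,6>
R:0↔6 J1 <7,3,6>
#7 <8,3,6>
C:2↔7 J2 <8,3,7>
PS:5↔7 J2 <8,3,8>
3×7 − 2×3 − 1×8 = 7

M = 7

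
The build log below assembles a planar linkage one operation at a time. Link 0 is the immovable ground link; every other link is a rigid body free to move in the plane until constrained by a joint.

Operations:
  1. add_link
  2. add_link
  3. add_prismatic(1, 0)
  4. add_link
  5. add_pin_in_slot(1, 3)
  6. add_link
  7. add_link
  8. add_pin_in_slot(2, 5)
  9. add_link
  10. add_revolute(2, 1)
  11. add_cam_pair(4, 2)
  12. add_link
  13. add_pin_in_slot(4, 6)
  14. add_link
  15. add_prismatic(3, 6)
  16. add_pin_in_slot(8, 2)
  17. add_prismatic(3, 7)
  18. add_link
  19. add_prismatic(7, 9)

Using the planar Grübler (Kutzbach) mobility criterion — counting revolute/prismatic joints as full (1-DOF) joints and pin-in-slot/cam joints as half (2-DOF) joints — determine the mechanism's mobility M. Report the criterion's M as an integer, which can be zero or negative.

M = 12

ground; <1,0,0>
#1 <2,0,0>
#2 <3,0,0>
P:1↔0 J1 <3,1,0>
#3 <4,1,0>
PS:1↔3 J2 <4,1,1>
#4 <5,1,1>
#5 <6,1,1>
PS:2↔5 J2 <6,1,2>
#6 <7,1,2>
R:2↔1 J1 <7,2,2>
C:4↔2 J2 <7,2,3>
#7 <8,2,3>
PS:4↔6 J2 <8,2,4>
#8 <9,2,4>
P:3↔6 J1 <9,3,4>
PS:8↔2 J2 <9,3,5>
P:3↔7 J1 <9,4,5>
#9 <10,4,5>
P:7↔9 J1 <10,5,5>
3×9 − 2×5 − 1×5 = 12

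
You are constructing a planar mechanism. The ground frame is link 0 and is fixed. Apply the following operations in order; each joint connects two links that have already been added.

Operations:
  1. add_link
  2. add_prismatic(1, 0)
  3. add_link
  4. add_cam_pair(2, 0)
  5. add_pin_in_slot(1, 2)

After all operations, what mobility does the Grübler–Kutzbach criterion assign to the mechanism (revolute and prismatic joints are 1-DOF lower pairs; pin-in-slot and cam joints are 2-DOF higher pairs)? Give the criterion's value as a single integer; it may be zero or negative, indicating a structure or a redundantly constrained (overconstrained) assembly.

M = 2

(L,J1,J2)=(1,0,0); link0 fixed
link1: (2,0,0)
P 1-0 [J1]: (2,1,0)
link2: (3,1,0)
C 2-0 [J2]: (3,1,1)
PS 1-2 [J2]: (3,1,2)
Grübler: 3·2 − 2·1 − 2 = 2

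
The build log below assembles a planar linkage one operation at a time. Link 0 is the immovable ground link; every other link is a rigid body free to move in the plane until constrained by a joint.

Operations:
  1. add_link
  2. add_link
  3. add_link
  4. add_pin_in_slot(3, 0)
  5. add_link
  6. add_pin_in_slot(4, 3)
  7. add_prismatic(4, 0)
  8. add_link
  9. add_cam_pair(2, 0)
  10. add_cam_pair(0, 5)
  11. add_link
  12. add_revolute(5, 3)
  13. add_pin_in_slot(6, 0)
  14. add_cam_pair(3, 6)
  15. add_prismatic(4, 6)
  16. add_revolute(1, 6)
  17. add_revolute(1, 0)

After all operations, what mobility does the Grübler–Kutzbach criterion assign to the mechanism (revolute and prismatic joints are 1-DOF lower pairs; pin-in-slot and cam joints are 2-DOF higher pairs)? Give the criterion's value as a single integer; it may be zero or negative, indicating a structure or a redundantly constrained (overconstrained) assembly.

(L,J1,J2)=(1,0,0); link0 fixed
link1: (2,0,0)
link2: (3,0,0)
link3: (4,0,0)
PS 3-0 [J2]: (4,0,1)
link4: (5,0,1)
PS 4-3 [J2]: (5,0,2)
P 4-0 [J1]: (5,1,2)
link5: (6,1,2)
C 2-0 [J2]: (6,1,3)
C 0-5 [J2]: (6,1,4)
link6: (7,1,4)
R 5-3 [J1]: (7,2,4)
PS 6-0 [J2]: (7,2,5)
C 3-6 [J2]: (7,2,6)
P 4-6 [J1]: (7,3,6)
R 1-6 [J1]: (7,4,6)
R 1-0 [J1]: (7,5,6)
Grübler: 3·6 − 2·5 − 6 = 2

M = 2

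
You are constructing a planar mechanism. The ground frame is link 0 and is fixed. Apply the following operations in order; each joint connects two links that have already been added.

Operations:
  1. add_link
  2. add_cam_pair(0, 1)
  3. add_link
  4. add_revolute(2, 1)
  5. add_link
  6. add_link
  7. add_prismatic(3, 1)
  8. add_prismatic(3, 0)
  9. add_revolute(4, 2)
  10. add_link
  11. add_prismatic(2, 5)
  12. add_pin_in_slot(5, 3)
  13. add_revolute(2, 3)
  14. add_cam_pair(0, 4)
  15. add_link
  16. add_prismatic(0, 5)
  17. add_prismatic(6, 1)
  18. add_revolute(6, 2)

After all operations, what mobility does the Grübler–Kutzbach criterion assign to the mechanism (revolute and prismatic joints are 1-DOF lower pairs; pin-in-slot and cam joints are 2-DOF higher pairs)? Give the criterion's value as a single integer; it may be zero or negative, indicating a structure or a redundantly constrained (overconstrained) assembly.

M = -3

[1;0;0] (link 0 is ground)
L+ [2;0;0]
C(0,1)∈J2 [2;0;1]
L+ [3;0;1]
R(2,1)∈J1 [3;1;1]
L+ [4;1;1]
L+ [5;1;1]
P(3,1)∈J1 [5;2;1]
P(3,0)∈J1 [5;3;1]
R(4,2)∈J1 [5;4;1]
L+ [6;4;1]
P(2,5)∈J1 [6;5;1]
PS(5,3)∈J2 [6;5;2]
R(2,3)∈J1 [6;6;2]
C(0,4)∈J2 [6;6;3]
L+ [7;6;3]
P(0,5)∈J1 [7;7;3]
P(6,1)∈J1 [7;8;3]
R(6,2)∈J1 [7;9;3]
mobility = 18 − 18 − 3 = -3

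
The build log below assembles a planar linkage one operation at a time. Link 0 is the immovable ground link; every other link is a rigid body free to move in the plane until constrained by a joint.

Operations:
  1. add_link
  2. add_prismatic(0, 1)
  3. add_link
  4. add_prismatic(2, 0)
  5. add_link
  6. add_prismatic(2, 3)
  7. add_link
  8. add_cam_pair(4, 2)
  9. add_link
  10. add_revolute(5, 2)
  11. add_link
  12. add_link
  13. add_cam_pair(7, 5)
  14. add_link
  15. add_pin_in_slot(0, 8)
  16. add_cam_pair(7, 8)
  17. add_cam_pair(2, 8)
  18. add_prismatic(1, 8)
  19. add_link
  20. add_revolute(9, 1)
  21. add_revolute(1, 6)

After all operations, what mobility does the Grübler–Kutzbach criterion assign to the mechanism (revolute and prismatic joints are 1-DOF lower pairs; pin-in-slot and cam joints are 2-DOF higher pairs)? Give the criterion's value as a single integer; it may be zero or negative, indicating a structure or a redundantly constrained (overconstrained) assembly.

L=1 J1=0 J2=0
add link → L=2 J1=0 J2=0
P@0,1 dof=1 J1 → L=2 J1=1 J2=0
add link → L=3 J1=1 J2=0
P@2,0 dof=1 J1 → L=3 J1=2 J2=0
add link → L=4 J1=2 J2=0
P@2,3 dof=1 J1 → L=4 J1=3 J2=0
add link → L=5 J1=3 J2=0
C@4,2 dof=2 J2 → L=5 J1=3 J2=1
add link → L=6 J1=3 J2=1
R@5,2 dof=1 J1 → L=6 J1=4 J2=1
add link → L=7 J1=4 J2=1
add link → L=8 J1=4 J2=1
C@7,5 dof=2 J2 → L=8 J1=4 J2=2
add link → L=9 J1=4 J2=2
PS@0,8 dof=2 J2 → L=9 J1=4 J2=3
C@7,8 dof=2 J2 → L=9 J1=4 J2=4
C@2,8 dof=2 J2 → L=9 J1=4 J2=5
P@1,8 dof=1 J1 → L=9 J1=5 J2=5
add link → L=10 J1=5 J2=5
R@9,1 dof=1 J1 → L=10 J1=6 J2=5
R@1,6 dof=1 J1 → L=10 J1=7 J2=5
M=3(L−1)−2J1−J2=3·9−2·7−5=8

M = 8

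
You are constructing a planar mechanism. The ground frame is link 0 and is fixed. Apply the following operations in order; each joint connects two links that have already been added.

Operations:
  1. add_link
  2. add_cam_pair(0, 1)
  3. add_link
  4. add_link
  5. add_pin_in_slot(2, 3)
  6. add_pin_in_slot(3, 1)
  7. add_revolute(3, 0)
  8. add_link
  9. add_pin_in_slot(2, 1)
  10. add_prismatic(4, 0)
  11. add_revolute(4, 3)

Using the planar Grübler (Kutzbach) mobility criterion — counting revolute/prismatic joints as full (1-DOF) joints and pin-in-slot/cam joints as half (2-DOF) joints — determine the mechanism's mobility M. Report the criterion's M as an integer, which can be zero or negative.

M = 2

[1;0;0] (link 0 is ground)
L+ [2;0;0]
C(0,1)∈J2 [2;0;1]
L+ [3;0;1]
L+ [4;0;1]
PS(2,3)∈J2 [4;0;2]
PS(3,1)∈J2 [4;0;3]
R(3,0)∈J1 [4;1;3]
L+ [5;1;3]
PS(2,1)∈J2 [5;1;4]
P(4,0)∈J1 [5;2;4]
R(4,3)∈J1 [5;3;4]
mobility = 12 − 6 − 4 = 2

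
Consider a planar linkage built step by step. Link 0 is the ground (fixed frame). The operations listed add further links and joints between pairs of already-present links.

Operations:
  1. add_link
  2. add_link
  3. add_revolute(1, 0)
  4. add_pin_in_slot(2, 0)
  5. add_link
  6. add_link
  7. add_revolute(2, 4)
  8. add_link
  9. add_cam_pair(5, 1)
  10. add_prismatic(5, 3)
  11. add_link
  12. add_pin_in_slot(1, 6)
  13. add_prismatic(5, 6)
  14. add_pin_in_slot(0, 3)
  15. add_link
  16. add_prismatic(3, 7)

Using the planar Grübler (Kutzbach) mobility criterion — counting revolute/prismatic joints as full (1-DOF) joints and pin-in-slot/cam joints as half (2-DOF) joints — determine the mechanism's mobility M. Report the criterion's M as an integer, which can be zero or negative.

M = 7

link 0 = ground. State L|J1|J2 = 1|0|0
+link1  2|0|0
+link2  3|0|0
R(1,0) f=1→J1  3|1|0
PS(2,0) f=2→J2  3|1|1
+link3  4|1|1
+link4  5|1|1
R(2,4) f=1→J1  5|2|1
+link5  6|2|1
C(5,1) f=2→J2  6|2|2
P(5,3) f=1→J1  6|3|2
+link6  7|3|2
PS(1,6) f=2→J2  7|3|3
P(5,6) f=1→J1  7|4|3
PS(0,3) f=2→J2  7|4|4
+link7  8|4|4
P(3,7) f=1→J1  8|5|4
M = 3(8−1)−2·5−4 = 21−10−4 = 7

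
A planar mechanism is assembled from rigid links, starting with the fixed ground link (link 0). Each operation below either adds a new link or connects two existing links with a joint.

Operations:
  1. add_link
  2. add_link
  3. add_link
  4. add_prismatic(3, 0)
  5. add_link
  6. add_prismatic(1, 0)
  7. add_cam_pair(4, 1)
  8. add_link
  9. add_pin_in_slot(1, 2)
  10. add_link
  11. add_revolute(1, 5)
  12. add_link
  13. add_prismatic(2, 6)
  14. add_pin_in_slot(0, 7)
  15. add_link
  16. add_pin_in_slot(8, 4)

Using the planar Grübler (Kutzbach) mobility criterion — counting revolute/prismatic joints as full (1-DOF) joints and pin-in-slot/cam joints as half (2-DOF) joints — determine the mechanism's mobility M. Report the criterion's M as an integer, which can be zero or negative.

M = 12

ground; <1,0,0>
#1 <2,0,0>
#2 <3,0,0>
#3 <4,0,0>
P:3↔0 J1 <4,1,0>
#4 <5,1,0>
P:1↔0 J1 <5,2,0>
C:4↔1 J2 <5,2,1>
#5 <6,2,1>
PS:1↔2 J2 <6,2,2>
#6 <7,2,2>
R:1↔5 J1 <7,3,2>
#7 <8,3,2>
P:2↔6 J1 <8,4,2>
PS:0↔7 J2 <8,4,3>
#8 <9,4,3>
PS:8↔4 J2 <9,4,4>
3×8 − 2×4 − 1×4 = 12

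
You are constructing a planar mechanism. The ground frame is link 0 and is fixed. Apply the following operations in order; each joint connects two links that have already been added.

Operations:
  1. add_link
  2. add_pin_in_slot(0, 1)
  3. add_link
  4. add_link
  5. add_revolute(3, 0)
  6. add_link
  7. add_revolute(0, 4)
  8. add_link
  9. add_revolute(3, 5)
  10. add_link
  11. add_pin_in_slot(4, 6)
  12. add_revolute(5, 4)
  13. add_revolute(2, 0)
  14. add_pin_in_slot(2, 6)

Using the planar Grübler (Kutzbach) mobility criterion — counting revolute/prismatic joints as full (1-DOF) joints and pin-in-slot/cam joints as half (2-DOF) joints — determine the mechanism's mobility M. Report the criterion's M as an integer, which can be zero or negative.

M = 5

(L,J1,J2)=(1,0,0); link0 fixed
link1: (2,0,0)
PS 0-1 [J2]: (2,0,1)
link2: (3,0,1)
link3: (4,0,1)
R 3-0 [J1]: (4,1,1)
link4: (5,1,1)
R 0-4 [J1]: (5,2,1)
link5: (6,2,1)
R 3-5 [J1]: (6,3,1)
link6: (7,3,1)
PS 4-6 [J2]: (7,3,2)
R 5-4 [J1]: (7,4,2)
R 2-0 [J1]: (7,5,2)
PS 2-6 [J2]: (7,5,3)
Grübler: 3·6 − 2·5 − 3 = 5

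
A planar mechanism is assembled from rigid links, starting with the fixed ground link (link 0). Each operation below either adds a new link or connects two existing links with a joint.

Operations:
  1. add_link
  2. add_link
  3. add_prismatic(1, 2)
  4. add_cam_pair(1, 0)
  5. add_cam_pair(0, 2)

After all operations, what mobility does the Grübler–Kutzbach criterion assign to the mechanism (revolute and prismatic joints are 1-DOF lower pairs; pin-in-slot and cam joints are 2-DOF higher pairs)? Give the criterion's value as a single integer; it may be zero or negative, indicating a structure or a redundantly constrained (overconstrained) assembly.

ground; <1,0,0>
#1 <2,0,0>
#2 <3,0,0>
P:1↔2 J1 <3,1,0>
C:1↔0 J2 <3,1,1>
C:0↔2 J2 <3,1,2>
3×2 − 2×1 − 1×2 = 2

M = 2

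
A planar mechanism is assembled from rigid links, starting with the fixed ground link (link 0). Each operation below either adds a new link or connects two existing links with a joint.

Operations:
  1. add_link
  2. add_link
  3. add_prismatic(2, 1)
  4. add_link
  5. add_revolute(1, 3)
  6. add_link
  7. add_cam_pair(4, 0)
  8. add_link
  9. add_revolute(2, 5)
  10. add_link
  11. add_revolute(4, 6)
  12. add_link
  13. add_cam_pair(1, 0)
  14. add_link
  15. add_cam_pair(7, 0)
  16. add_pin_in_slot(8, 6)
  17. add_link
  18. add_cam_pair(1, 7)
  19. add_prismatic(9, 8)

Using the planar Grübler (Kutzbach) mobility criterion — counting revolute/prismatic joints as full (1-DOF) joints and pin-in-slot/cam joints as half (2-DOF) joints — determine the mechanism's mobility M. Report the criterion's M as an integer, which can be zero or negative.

M = 12

ground; <1,0,0>
#1 <2,0,0>
#2 <3,0,0>
P:2↔1 J1 <3,1,0>
#3 <4,1,0>
R:1↔3 J1 <4,2,0>
#4 <5,2,0>
C:4↔0 J2 <5,2,1>
#5 <6,2,1>
R:2↔5 J1 <6,3,1>
#6 <7,3,1>
R:4↔6 J1 <7,4,1>
#7 <8,4,1>
C:1↔0 J2 <8,4,2>
#8 <9,4,2>
C:7↔0 J2 <9,4,3>
PS:8↔6 J2 <9,4,4>
#9 <10,4,4>
C:1↔7 J2 <10,4,5>
P:9↔8 J1 <10,5,5>
3×9 − 2×5 − 1×5 = 12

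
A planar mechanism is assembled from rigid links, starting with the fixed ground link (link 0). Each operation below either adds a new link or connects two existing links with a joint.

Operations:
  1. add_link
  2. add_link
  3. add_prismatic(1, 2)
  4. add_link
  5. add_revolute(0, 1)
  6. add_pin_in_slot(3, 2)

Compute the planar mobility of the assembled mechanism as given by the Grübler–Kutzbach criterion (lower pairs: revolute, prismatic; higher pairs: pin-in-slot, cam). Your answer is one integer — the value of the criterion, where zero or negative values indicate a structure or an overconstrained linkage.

M = 4

L=1 J1=0 J2=0
add link → L=2 J1=0 J2=0
add link → L=3 J1=0 J2=0
P@1,2 dof=1 J1 → L=3 J1=1 J2=0
add link → L=4 J1=1 J2=0
R@0,1 dof=1 J1 → L=4 J1=2 J2=0
PS@3,2 dof=2 J2 → L=4 J1=2 J2=1
M=3(L−1)−2J1−J2=3·3−2·2−1=4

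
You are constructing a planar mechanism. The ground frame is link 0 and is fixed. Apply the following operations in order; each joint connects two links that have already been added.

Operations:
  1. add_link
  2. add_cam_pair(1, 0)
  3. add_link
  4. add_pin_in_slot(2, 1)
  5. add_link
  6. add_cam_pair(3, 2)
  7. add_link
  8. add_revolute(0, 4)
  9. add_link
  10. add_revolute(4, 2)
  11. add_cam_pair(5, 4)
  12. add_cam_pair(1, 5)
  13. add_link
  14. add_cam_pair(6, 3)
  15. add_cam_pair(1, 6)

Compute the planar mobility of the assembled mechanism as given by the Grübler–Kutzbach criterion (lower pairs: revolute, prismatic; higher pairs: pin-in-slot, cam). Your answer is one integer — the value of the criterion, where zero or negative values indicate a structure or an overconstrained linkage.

L=1 J1=0 J2=0
add link → L=2 J1=0 J2=0
C@1,0 dof=2 J2 → L=2 J1=0 J2=1
add link → L=3 J1=0 J2=1
PS@2,1 dof=2 J2 → L=3 J1=0 J2=2
add link → L=4 J1=0 J2=2
C@3,2 dof=2 J2 → L=4 J1=0 J2=3
add link → L=5 J1=0 J2=3
R@0,4 dof=1 J1 → L=5 J1=1 J2=3
add link → L=6 J1=1 J2=3
R@4,2 dof=1 J1 → L=6 J1=2 J2=3
C@5,4 dof=2 J2 → L=6 J1=2 J2=4
C@1,5 dof=2 J2 → L=6 J1=2 J2=5
add link → L=7 J1=2 J2=5
C@6,3 dof=2 J2 → L=7 J1=2 J2=6
C@1,6 dof=2 J2 → L=7 J1=2 J2=7
M=3(L−1)−2J1−J2=3·6−2·2−7=7

M = 7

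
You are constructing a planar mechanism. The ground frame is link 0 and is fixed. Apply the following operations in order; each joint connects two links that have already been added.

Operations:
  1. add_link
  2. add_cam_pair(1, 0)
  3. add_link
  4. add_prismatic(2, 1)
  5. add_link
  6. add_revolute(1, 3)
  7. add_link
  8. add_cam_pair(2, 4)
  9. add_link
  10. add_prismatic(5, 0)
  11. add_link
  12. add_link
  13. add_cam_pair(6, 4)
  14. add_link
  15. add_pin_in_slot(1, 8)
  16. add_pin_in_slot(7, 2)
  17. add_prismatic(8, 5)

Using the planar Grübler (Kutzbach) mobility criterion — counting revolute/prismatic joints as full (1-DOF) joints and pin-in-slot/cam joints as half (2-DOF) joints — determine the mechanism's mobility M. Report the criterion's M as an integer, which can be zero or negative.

ground; <1,0,0>
#1 <2,0,0>
C:1↔0 J2 <2,0,1>
#2 <3,0,1>
P:2↔1 J1 <3,1,1>
#3 <4,1,1>
R:1↔3 J1 <4,2,1>
#4 <5,2,1>
C:2↔4 J2 <5,2,2>
#5 <6,2,2>
P:5↔0 J1 <6,3,2>
#6 <7,3,2>
#7 <8,3,2>
C:6↔4 J2 <8,3,3>
#8 <9,3,3>
PS:1↔8 J2 <9,3,4>
PS:7↔2 J2 <9,3,5>
P:8↔5 J1 <9,4,5>
3×8 − 2×4 − 1×5 = 11

M = 11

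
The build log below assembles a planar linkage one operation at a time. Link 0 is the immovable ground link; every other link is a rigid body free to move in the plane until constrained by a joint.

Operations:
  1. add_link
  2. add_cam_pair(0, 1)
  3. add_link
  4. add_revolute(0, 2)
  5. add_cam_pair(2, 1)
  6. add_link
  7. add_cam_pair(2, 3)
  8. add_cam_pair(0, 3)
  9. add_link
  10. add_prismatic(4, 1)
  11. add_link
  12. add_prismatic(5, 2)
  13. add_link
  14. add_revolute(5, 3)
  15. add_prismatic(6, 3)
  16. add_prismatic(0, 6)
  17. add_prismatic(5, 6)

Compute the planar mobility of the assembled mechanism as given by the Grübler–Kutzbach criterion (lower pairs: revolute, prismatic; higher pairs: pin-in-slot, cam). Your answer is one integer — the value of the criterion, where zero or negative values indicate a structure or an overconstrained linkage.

M = 0

link 0 = ground. State L|J1|J2 = 1|0|0
+link1  2|0|0
C(0,1) f=2→J2  2|0|1
+link2  3|0|1
R(0,2) f=1→J1  3|1|1
C(2,1) f=2→J2  3|1|2
+link3  4|1|2
C(2,3) f=2→J2  4|1|3
C(0,3) f=2→J2  4|1|4
+link4  5|1|4
P(4,1) f=1→J1  5|2|4
+link5  6|2|4
P(5,2) f=1→J1  6|3|4
+link6  7|3|4
R(5,3) f=1→J1  7|4|4
P(6,3) f=1→J1  7|5|4
P(0,6) f=1→J1  7|6|4
P(5,6) f=1→J1  7|7|4
M = 3(7−1)−2·7−4 = 18−14−4 = 0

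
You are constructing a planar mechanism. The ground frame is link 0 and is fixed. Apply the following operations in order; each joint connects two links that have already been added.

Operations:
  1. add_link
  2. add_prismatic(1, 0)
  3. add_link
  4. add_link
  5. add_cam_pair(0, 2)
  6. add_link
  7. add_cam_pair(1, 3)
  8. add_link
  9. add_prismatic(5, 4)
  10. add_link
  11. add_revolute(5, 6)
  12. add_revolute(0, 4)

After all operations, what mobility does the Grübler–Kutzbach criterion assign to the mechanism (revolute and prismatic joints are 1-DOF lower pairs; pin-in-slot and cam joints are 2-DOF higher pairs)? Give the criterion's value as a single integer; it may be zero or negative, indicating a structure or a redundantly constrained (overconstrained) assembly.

(L,J1,J2)=(1,0,0); link0 fixed
link1: (2,0,0)
P 1-0 [J1]: (2,1,0)
link2: (3,1,0)
link3: (4,1,0)
C 0-2 [J2]: (4,1,1)
link4: (5,1,1)
C 1-3 [J2]: (5,1,2)
link5: (6,1,2)
P 5-4 [J1]: (6,2,2)
link6: (7,2,2)
R 5-6 [J1]: (7,3,2)
R 0-4 [J1]: (7,4,2)
Grübler: 3·6 − 2·4 − 2 = 8

M = 8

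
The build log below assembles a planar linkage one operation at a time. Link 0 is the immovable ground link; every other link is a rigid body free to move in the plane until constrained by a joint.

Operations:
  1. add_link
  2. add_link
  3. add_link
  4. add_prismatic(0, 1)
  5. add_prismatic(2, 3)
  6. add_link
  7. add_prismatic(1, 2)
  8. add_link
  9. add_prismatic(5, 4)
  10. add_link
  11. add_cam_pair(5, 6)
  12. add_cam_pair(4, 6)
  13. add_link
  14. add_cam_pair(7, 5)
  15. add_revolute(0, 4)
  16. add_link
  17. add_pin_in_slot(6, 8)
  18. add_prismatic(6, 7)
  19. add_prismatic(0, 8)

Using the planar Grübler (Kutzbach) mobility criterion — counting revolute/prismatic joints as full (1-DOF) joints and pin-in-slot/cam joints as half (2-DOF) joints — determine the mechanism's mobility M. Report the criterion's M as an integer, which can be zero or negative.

ground; <1,0,0>
#1 <2,0,0>
#2 <3,0,0>
#3 <4,0,0>
P:0↔1 J1 <4,1,0>
P:2↔3 J1 <4,2,0>
#4 <5,2,0>
P:1↔2 J1 <5,3,0>
#5 <6,3,0>
P:5↔4 J1 <6,4,0>
#6 <7,4,0>
C:5↔6 J2 <7,4,1>
C:4↔6 J2 <7,4,2>
#7 <8,4,2>
C:7↔5 J2 <8,4,3>
R:0↔4 J1 <8,5,3>
#8 <9,5,3>
PS:6↔8 J2 <9,5,4>
P:6↔7 J1 <9,6,4>
P:0↔8 J1 <9,7,4>
3×8 − 2×7 − 1×4 = 6

M = 6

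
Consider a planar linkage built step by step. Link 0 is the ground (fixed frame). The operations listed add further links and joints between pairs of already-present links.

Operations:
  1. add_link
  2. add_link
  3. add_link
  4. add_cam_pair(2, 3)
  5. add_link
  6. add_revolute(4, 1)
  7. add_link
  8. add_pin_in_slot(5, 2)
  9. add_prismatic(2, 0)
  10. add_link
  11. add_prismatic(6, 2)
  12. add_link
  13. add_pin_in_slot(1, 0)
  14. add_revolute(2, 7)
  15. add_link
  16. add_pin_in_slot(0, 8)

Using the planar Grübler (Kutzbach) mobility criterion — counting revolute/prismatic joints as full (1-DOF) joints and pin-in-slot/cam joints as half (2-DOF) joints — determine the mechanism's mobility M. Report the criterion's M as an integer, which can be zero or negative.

M = 12

(L,J1,J2)=(1,0,0); link0 fixed
link1: (2,0,0)
link2: (3,0,0)
link3: (4,0,0)
C 2-3 [J2]: (4,0,1)
link4: (5,0,1)
R 4-1 [J1]: (5,1,1)
link5: (6,1,1)
PS 5-2 [J2]: (6,1,2)
P 2-0 [J1]: (6,2,2)
link6: (7,2,2)
P 6-2 [J1]: (7,3,2)
link7: (8,3,2)
PS 1-0 [J2]: (8,3,3)
R 2-7 [J1]: (8,4,3)
link8: (9,4,3)
PS 0-8 [J2]: (9,4,4)
Grübler: 3·8 − 2·4 − 4 = 12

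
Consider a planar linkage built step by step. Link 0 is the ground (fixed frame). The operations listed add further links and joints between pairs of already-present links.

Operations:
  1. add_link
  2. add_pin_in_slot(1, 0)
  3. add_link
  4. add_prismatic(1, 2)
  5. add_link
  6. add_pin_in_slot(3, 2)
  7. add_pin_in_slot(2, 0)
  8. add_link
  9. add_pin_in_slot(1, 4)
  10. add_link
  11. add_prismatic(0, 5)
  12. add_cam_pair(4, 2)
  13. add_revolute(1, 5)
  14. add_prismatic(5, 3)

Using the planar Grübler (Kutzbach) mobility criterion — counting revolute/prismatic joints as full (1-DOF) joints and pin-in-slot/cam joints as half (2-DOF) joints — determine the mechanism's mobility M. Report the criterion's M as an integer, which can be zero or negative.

M = 2

(L,J1,J2)=(1,0,0); link0 fixed
link1: (2,0,0)
PS 1-0 [J2]: (2,0,1)
link2: (3,0,1)
P 1-2 [J1]: (3,1,1)
link3: (4,1,1)
PS 3-2 [J2]: (4,1,2)
PS 2-0 [J2]: (4,1,3)
link4: (5,1,3)
PS 1-4 [J2]: (5,1,4)
link5: (6,1,4)
P 0-5 [J1]: (6,2,4)
C 4-2 [J2]: (6,2,5)
R 1-5 [J1]: (6,3,5)
P 5-3 [J1]: (6,4,5)
Grübler: 3·5 − 2·4 − 5 = 2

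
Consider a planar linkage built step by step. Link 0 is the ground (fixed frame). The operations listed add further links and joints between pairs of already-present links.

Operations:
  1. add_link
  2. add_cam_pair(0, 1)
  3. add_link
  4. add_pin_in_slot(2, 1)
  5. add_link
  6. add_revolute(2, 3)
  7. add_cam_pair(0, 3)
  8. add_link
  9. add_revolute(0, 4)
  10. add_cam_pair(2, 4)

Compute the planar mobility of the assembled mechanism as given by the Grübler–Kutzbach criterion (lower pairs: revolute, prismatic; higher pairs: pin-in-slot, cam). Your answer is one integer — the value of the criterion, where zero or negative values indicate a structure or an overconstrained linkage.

M = 4

L=1 J1=0 J2=0
add link → L=2 J1=0 J2=0
C@0,1 dof=2 J2 → L=2 J1=0 J2=1
add link → L=3 J1=0 J2=1
PS@2,1 dof=2 J2 → L=3 J1=0 J2=2
add link → L=4 J1=0 J2=2
R@2,3 dof=1 J1 → L=4 J1=1 J2=2
C@0,3 dof=2 J2 → L=4 J1=1 J2=3
add link → L=5 J1=1 J2=3
R@0,4 dof=1 J1 → L=5 J1=2 J2=3
C@2,4 dof=2 J2 → L=5 J1=2 J2=4
M=3(L−1)−2J1−J2=3·4−2·2−4=4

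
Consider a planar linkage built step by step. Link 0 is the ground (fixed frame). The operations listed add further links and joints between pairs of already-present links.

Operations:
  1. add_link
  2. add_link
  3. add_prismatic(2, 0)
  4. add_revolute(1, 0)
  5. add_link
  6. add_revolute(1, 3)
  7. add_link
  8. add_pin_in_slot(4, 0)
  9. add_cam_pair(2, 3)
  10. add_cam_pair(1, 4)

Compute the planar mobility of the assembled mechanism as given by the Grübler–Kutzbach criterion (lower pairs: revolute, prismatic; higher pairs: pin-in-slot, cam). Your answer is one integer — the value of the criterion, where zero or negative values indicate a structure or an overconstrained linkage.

M = 3

link 0 = ground. State L|J1|J2 = 1|0|0
+link1  2|0|0
+link2  3|0|0
P(2,0) f=1→J1  3|1|0
R(1,0) f=1→J1  3|2|0
+link3  4|2|0
R(1,3) f=1→J1  4|3|0
+link4  5|3|0
PS(4,0) f=2→J2  5|3|1
C(2,3) f=2→J2  5|3|2
C(1,4) f=2→J2  5|3|3
M = 3(5−1)−2·3−3 = 12−6−3 = 3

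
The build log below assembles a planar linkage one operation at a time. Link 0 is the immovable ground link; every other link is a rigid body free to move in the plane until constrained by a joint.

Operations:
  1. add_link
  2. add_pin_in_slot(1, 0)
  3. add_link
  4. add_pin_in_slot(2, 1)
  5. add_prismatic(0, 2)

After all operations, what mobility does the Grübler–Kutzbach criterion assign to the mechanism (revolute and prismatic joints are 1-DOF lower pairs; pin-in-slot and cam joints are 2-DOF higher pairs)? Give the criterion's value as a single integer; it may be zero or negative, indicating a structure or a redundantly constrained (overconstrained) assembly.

M = 2

link 0 = ground. State L|J1|J2 = 1|0|0
+link1  2|0|0
PS(1,0) f=2→J2  2|0|1
+link2  3|0|1
PS(2,1) f=2→J2  3|0|2
P(0,2) f=1→J1  3|1|2
M = 3(3−1)−2·1−2 = 6−2−2 = 2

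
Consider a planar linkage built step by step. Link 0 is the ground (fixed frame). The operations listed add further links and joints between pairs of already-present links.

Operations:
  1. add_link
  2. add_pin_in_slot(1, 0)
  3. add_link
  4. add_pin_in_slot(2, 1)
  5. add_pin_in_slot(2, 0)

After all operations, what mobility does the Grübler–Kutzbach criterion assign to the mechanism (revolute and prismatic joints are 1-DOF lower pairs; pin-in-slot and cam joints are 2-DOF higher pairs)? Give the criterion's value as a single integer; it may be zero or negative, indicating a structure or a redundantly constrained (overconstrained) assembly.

L=1 J1=0 J2=0
add link → L=2 J1=0 J2=0
PS@1,0 dof=2 J2 → L=2 J1=0 J2=1
add link → L=3 J1=0 J2=1
PS@2,1 dof=2 J2 → L=3 J1=0 J2=2
PS@2,0 dof=2 J2 → L=3 J1=0 J2=3
M=3(L−1)−2J1−J2=3·2−2·0−3=3

M = 3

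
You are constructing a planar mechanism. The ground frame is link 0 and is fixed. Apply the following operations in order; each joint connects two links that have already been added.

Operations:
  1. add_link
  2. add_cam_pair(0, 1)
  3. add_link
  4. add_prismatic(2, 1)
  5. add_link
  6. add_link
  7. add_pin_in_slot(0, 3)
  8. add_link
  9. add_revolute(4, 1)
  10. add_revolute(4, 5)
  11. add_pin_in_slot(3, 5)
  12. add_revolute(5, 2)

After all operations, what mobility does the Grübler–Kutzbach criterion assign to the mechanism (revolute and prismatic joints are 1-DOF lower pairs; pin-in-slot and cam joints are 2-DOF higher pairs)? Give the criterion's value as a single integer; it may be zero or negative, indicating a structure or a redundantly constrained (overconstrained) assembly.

M = 4

ground; <1,0,0>
#1 <2,0,0>
C:0↔1 J2 <2,0,1>
#2 <3,0,1>
P:2↔1 J1 <3,1,1>
#3 <4,1,1>
#4 <5,1,1>
PS:0↔3 J2 <5,1,2>
#5 <6,1,2>
R:4↔1 J1 <6,2,2>
R:4↔5 J1 <6,3,2>
PS:3↔5 J2 <6,3,3>
R:5↔2 J1 <6,4,3>
3×5 − 2×4 − 1×3 = 4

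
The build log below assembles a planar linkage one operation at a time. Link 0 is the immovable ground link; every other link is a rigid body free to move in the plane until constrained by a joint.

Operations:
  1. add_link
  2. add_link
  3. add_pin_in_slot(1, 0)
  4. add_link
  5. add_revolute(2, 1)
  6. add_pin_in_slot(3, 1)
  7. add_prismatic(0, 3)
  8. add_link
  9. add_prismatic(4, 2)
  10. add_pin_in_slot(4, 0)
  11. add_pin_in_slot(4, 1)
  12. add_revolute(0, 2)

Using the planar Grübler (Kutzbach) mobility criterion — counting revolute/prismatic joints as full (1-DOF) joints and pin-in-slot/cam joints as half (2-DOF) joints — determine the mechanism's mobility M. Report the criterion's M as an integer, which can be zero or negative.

ground; <1,0,0>
#1 <2,0,0>
#2 <3,0,0>
PS:1↔0 J2 <3,0,1>
#3 <4,0,1>
R:2↔1 J1 <4,1,1>
PS:3↔1 J2 <4,1,2>
P:0↔3 J1 <4,2,2>
#4 <5,2,2>
P:4↔2 J1 <5,3,2>
PS:4↔0 J2 <5,3,3>
PS:4↔1 J2 <5,3,4>
R:0↔2 J1 <5,4,4>
3×4 − 2×4 − 1×4 = 0

M = 0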